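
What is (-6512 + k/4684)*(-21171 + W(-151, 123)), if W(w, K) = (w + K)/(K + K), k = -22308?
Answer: 19871818579063/144033 ≈ 1.3797e+8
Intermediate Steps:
W(w, K) = (K + w)/(2*K) (W(w, K) = (K + w)/((2*K)) = (K + w)*(1/(2*K)) = (K + w)/(2*K))
(-6512 + k/4684)*(-21171 + W(-151, 123)) = (-6512 - 22308/4684)*(-21171 + (½)*(123 - 151)/123) = (-6512 - 22308*1/4684)*(-21171 + (½)*(1/123)*(-28)) = (-6512 - 5577/1171)*(-21171 - 14/123) = -7631129/1171*(-2604047/123) = 19871818579063/144033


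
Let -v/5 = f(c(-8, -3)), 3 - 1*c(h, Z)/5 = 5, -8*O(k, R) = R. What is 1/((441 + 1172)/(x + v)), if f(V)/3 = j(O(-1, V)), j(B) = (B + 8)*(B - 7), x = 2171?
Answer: 47501/25808 ≈ 1.8406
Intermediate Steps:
O(k, R) = -R/8
j(B) = (-7 + B)*(8 + B) (j(B) = (8 + B)*(-7 + B) = (-7 + B)*(8 + B))
c(h, Z) = -10 (c(h, Z) = 15 - 5*5 = 15 - 25 = -10)
f(V) = -168 - 3*V/8 + 3*V²/64 (f(V) = 3*(-56 - V/8 + (-V/8)²) = 3*(-56 - V/8 + V²/64) = -168 - 3*V/8 + 3*V²/64)
v = 12765/16 (v = -5*(-168 - 3/8*(-10) + (3/64)*(-10)²) = -5*(-168 + 15/4 + (3/64)*100) = -5*(-168 + 15/4 + 75/16) = -5*(-2553/16) = 12765/16 ≈ 797.81)
1/((441 + 1172)/(x + v)) = 1/((441 + 1172)/(2171 + 12765/16)) = 1/(1613/(47501/16)) = 1/(1613*(16/47501)) = 1/(25808/47501) = 47501/25808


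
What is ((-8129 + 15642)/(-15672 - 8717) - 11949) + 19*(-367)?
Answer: -461496171/24389 ≈ -18922.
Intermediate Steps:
((-8129 + 15642)/(-15672 - 8717) - 11949) + 19*(-367) = (7513/(-24389) - 11949) - 6973 = (7513*(-1/24389) - 11949) - 6973 = (-7513/24389 - 11949) - 6973 = -291431674/24389 - 6973 = -461496171/24389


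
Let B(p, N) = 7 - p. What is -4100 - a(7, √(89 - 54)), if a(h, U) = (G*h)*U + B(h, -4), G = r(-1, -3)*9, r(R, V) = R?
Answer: -4100 + 63*√35 ≈ -3727.3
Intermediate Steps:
G = -9 (G = -1*9 = -9)
a(h, U) = 7 - h - 9*U*h (a(h, U) = (-9*h)*U + (7 - h) = -9*U*h + (7 - h) = 7 - h - 9*U*h)
-4100 - a(7, √(89 - 54)) = -4100 - (7 - 1*7 - 9*√(89 - 54)*7) = -4100 - (7 - 7 - 9*√35*7) = -4100 - (7 - 7 - 63*√35) = -4100 - (-63)*√35 = -4100 + 63*√35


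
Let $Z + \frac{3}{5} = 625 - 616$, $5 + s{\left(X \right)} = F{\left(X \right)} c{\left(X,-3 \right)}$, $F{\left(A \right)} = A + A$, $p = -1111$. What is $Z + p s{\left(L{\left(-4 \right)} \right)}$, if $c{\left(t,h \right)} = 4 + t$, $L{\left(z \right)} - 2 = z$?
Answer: $\frac{72257}{5} \approx 14451.0$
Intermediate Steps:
$L{\left(z \right)} = 2 + z$
$F{\left(A \right)} = 2 A$
$s{\left(X \right)} = -5 + 2 X \left(4 + X\right)$
$Z = \frac{42}{5}$ ($Z = - \frac{3}{5} + \left(625 - 616\right) = - \frac{3}{5} + 9 = \frac{42}{5} \approx 8.4$)
$Z + p s{\left(L{\left(-4 \right)} \right)} = \frac{42}{5} - 1111 \left(-5 + 2 \left(2 - 4\right) \left(4 + \left(2 - 4\right)\right)\right) = \frac{42}{5} - 1111 \left(-5 + 2 \left(-2\right) \left(4 - 2\right)\right) = \frac{42}{5} - 1111 \left(-5 + 2 \left(-2\right) 2\right) = \frac{42}{5} - 1111 \left(-5 - 8\right) = \frac{42}{5} - -14443 = \frac{42}{5} + 14443 = \frac{72257}{5}$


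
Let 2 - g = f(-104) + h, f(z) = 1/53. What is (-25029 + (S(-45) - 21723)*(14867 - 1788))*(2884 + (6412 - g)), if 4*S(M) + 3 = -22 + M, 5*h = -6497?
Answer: -602456830185359/265 ≈ -2.2734e+12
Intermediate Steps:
h = -6497/5 (h = (⅕)*(-6497) = -6497/5 ≈ -1299.4)
S(M) = -25/4 + M/4 (S(M) = -¾ + (-22 + M)/4 = -¾ + (-11/2 + M/4) = -25/4 + M/4)
f(z) = 1/53
g = 344866/265 (g = 2 - (1/53 - 6497/5) = 2 - 1*(-344336/265) = 2 + 344336/265 = 344866/265 ≈ 1301.4)
(-25029 + (S(-45) - 21723)*(14867 - 1788))*(2884 + (6412 - g)) = (-25029 + ((-25/4 + (¼)*(-45)) - 21723)*(14867 - 1788))*(2884 + (6412 - 1*344866/265)) = (-25029 + ((-25/4 - 45/4) - 21723)*13079)*(2884 + (6412 - 344866/265)) = (-25029 + (-35/2 - 21723)*13079)*(2884 + 1354314/265) = (-25029 - 43481/2*13079)*(2118574/265) = (-25029 - 568687999/2)*(2118574/265) = -568738057/2*2118574/265 = -602456830185359/265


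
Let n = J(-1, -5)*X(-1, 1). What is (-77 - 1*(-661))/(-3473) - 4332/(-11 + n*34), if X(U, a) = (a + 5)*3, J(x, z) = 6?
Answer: -17183060/12714653 ≈ -1.3514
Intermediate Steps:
X(U, a) = 15 + 3*a (X(U, a) = (5 + a)*3 = 15 + 3*a)
n = 108 (n = 6*(15 + 3*1) = 6*(15 + 3) = 6*18 = 108)
(-77 - 1*(-661))/(-3473) - 4332/(-11 + n*34) = (-77 - 1*(-661))/(-3473) - 4332/(-11 + 108*34) = (-77 + 661)*(-1/3473) - 4332/(-11 + 3672) = 584*(-1/3473) - 4332/3661 = -584/3473 - 4332*1/3661 = -584/3473 - 4332/3661 = -17183060/12714653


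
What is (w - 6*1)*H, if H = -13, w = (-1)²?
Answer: 65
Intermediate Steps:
w = 1
(w - 6*1)*H = (1 - 6*1)*(-13) = (1 - 6)*(-13) = -5*(-13) = 65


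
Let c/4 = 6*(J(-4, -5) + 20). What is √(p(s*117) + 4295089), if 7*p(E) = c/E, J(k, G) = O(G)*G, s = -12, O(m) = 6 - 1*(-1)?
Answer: √320108690811/273 ≈ 2072.5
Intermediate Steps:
O(m) = 7 (O(m) = 6 + 1 = 7)
J(k, G) = 7*G
c = -360 (c = 4*(6*(7*(-5) + 20)) = 4*(6*(-35 + 20)) = 4*(6*(-15)) = 4*(-90) = -360)
p(E) = -360/(7*E) (p(E) = (-360/E)/7 = -360/(7*E))
√(p(s*117) + 4295089) = √(-360/(7*((-12*117))) + 4295089) = √(-360/7/(-1404) + 4295089) = √(-360/7*(-1/1404) + 4295089) = √(10/273 + 4295089) = √(1172559307/273) = √320108690811/273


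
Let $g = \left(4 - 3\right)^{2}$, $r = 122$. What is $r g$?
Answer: $122$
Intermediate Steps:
$g = 1$ ($g = 1^{2} = 1$)
$r g = 122 \cdot 1 = 122$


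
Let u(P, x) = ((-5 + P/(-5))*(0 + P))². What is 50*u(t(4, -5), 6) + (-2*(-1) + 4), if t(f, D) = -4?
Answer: 14118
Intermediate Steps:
u(P, x) = P²*(-5 - P/5)² (u(P, x) = ((-5 + P*(-⅕))*P)² = ((-5 - P/5)*P)² = (P*(-5 - P/5))² = P²*(-5 - P/5)²)
50*u(t(4, -5), 6) + (-2*(-1) + 4) = 50*((1/25)*(-4)²*(25 - 4)²) + (-2*(-1) + 4) = 50*((1/25)*16*21²) + (2 + 4) = 50*((1/25)*16*441) + 6 = 50*(7056/25) + 6 = 14112 + 6 = 14118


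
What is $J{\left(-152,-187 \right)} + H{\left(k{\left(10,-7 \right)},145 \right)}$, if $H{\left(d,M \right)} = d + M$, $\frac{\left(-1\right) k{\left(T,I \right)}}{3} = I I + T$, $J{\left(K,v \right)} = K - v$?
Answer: $3$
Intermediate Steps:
$k{\left(T,I \right)} = - 3 T - 3 I^{2}$ ($k{\left(T,I \right)} = - 3 \left(I I + T\right) = - 3 \left(I^{2} + T\right) = - 3 \left(T + I^{2}\right) = - 3 T - 3 I^{2}$)
$H{\left(d,M \right)} = M + d$
$J{\left(-152,-187 \right)} + H{\left(k{\left(10,-7 \right)},145 \right)} = \left(-152 - -187\right) + \left(145 - \left(30 + 3 \left(-7\right)^{2}\right)\right) = \left(-152 + 187\right) + \left(145 - 177\right) = 35 + \left(145 - 177\right) = 35 - 32 = 3$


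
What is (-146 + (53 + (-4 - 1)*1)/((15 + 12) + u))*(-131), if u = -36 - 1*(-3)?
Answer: 20174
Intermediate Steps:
u = -33 (u = -36 + 3 = -33)
(-146 + (53 + (-4 - 1)*1)/((15 + 12) + u))*(-131) = (-146 + (53 + (-4 - 1)*1)/((15 + 12) - 33))*(-131) = (-146 + (53 - 5*1)/(27 - 33))*(-131) = (-146 + (53 - 5)/(-6))*(-131) = (-146 + 48*(-⅙))*(-131) = (-146 - 8)*(-131) = -154*(-131) = 20174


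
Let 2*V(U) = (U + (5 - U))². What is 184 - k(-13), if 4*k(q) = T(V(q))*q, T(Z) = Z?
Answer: 1797/8 ≈ 224.63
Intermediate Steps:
V(U) = 25/2 (V(U) = (U + (5 - U))²/2 = (½)*5² = (½)*25 = 25/2)
k(q) = 25*q/8 (k(q) = (25*q/2)/4 = 25*q/8)
184 - k(-13) = 184 - 25*(-13)/8 = 184 - 1*(-325/8) = 184 + 325/8 = 1797/8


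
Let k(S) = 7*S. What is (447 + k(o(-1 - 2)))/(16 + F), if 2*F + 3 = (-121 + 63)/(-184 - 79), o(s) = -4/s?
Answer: 720094/23055 ≈ 31.234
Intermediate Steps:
F = -731/526 (F = -3/2 + ((-121 + 63)/(-184 - 79))/2 = -3/2 + (-58/(-263))/2 = -3/2 + (-58*(-1/263))/2 = -3/2 + (1/2)*(58/263) = -3/2 + 29/263 = -731/526 ≈ -1.3897)
(447 + k(o(-1 - 2)))/(16 + F) = (447 + 7*(-4/(-1 - 2)))/(16 - 731/526) = (447 + 7*(-4/(-3)))/(7685/526) = (447 + 7*(-4*(-1/3)))*(526/7685) = (447 + 7*(4/3))*(526/7685) = (447 + 28/3)*(526/7685) = (1369/3)*(526/7685) = 720094/23055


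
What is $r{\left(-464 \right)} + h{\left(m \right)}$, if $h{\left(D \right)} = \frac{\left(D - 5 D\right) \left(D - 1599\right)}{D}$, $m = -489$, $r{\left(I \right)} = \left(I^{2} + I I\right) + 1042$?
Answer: $439986$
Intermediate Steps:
$r{\left(I \right)} = 1042 + 2 I^{2}$ ($r{\left(I \right)} = \left(I^{2} + I^{2}\right) + 1042 = 2 I^{2} + 1042 = 1042 + 2 I^{2}$)
$h{\left(D \right)} = 6396 - 4 D$ ($h{\left(D \right)} = \frac{- 4 D \left(-1599 + D\right)}{D} = \frac{\left(-4\right) D \left(-1599 + D\right)}{D} = 6396 - 4 D$)
$r{\left(-464 \right)} + h{\left(m \right)} = \left(1042 + 2 \left(-464\right)^{2}\right) + \left(6396 - -1956\right) = \left(1042 + 2 \cdot 215296\right) + \left(6396 + 1956\right) = \left(1042 + 430592\right) + 8352 = 431634 + 8352 = 439986$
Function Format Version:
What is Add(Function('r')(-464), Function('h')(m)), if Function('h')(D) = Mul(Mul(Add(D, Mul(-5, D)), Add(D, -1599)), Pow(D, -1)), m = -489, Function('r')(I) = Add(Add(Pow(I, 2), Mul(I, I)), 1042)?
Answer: 439986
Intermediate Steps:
Function('r')(I) = Add(1042, Mul(2, Pow(I, 2))) (Function('r')(I) = Add(Add(Pow(I, 2), Pow(I, 2)), 1042) = Add(Mul(2, Pow(I, 2)), 1042) = Add(1042, Mul(2, Pow(I, 2))))
Function('h')(D) = Add(6396, Mul(-4, D)) (Function('h')(D) = Mul(Mul(Mul(-4, D), Add(-1599, D)), Pow(D, -1)) = Mul(Mul(-4, D, Add(-1599, D)), Pow(D, -1)) = Add(6396, Mul(-4, D)))
Add(Function('r')(-464), Function('h')(m)) = Add(Add(1042, Mul(2, Pow(-464, 2))), Add(6396, Mul(-4, -489))) = Add(Add(1042, Mul(2, 215296)), Add(6396, 1956)) = Add(Add(1042, 430592), 8352) = Add(431634, 8352) = 439986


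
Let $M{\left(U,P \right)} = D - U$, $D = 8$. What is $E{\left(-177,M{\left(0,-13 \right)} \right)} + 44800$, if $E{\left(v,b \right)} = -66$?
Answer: $44734$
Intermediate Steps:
$M{\left(U,P \right)} = 8 - U$
$E{\left(-177,M{\left(0,-13 \right)} \right)} + 44800 = -66 + 44800 = 44734$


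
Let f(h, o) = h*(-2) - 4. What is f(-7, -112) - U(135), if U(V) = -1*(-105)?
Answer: -95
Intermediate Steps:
f(h, o) = -4 - 2*h (f(h, o) = -2*h - 4 = -4 - 2*h)
U(V) = 105
f(-7, -112) - U(135) = (-4 - 2*(-7)) - 1*105 = (-4 + 14) - 105 = 10 - 105 = -95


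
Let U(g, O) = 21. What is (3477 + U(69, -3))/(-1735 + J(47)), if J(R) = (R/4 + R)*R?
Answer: 13992/4105 ≈ 3.4085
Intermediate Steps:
J(R) = 5*R**2/4 (J(R) = (R*(1/4) + R)*R = (R/4 + R)*R = (5*R/4)*R = 5*R**2/4)
(3477 + U(69, -3))/(-1735 + J(47)) = (3477 + 21)/(-1735 + (5/4)*47**2) = 3498/(-1735 + (5/4)*2209) = 3498/(-1735 + 11045/4) = 3498/(4105/4) = 3498*(4/4105) = 13992/4105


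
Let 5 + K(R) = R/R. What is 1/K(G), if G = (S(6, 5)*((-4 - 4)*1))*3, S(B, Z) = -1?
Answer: -1/4 ≈ -0.25000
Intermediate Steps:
G = 24 (G = -(-4 - 4)*3 = -(-8)*3 = -1*(-8)*3 = 8*3 = 24)
K(R) = -4 (K(R) = -5 + R/R = -5 + 1 = -4)
1/K(G) = 1/(-4) = -1/4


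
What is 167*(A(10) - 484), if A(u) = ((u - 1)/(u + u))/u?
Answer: -16164097/200 ≈ -80821.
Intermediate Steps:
A(u) = (-1 + u)/(2*u²) (A(u) = ((-1 + u)/((2*u)))/u = ((-1 + u)*(1/(2*u)))/u = ((-1 + u)/(2*u))/u = (-1 + u)/(2*u²))
167*(A(10) - 484) = 167*((½)*(-1 + 10)/10² - 484) = 167*((½)*(1/100)*9 - 484) = 167*(9/200 - 484) = 167*(-96791/200) = -16164097/200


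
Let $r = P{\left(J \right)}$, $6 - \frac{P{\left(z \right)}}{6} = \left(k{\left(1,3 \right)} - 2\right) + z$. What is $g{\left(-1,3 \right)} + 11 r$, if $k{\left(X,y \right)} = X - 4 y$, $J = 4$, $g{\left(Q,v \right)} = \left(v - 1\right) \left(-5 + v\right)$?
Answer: $986$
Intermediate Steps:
$g{\left(Q,v \right)} = \left(-1 + v\right) \left(-5 + v\right)$
$P{\left(z \right)} = 114 - 6 z$ ($P{\left(z \right)} = 36 - 6 \left(\left(\left(1 - 12\right) - 2\right) + z\right) = 36 - 6 \left(\left(-11 - 2\right) + z\right) = 36 - 6 \left(-13 + z\right) = 36 - \left(-78 + 6 z\right) = 114 - 6 z$)
$r = 90$ ($r = 114 - 24 = 90$)
$g{\left(-1,3 \right)} + 11 r = \left(5 + 3^{2} - 18\right) + 11 \cdot 90 = \left(5 + 9 - 18\right) + 990 = -4 + 990 = 986$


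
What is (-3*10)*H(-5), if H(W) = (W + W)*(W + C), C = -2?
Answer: -2100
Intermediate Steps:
H(W) = 2*W*(-2 + W) (H(W) = (W + W)*(W - 2) = (2*W)*(-2 + W) = 2*W*(-2 + W))
(-3*10)*H(-5) = (-3*10)*(2*(-5)*(-2 - 5)) = -60*(-5)*(-7) = -30*70 = -2100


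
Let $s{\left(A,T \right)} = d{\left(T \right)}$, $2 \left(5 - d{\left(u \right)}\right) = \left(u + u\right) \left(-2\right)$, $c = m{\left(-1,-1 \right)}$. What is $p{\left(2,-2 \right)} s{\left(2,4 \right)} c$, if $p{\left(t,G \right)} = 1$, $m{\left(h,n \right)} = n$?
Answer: $-13$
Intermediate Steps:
$c = -1$
$d{\left(u \right)} = 5 + 2 u$ ($d{\left(u \right)} = 5 - \frac{\left(u + u\right) \left(-2\right)}{2} = 5 - \frac{2 u \left(-2\right)}{2} = 5 - \frac{\left(-4\right) u}{2} = 5 + 2 u$)
$s{\left(A,T \right)} = 5 + 2 T$
$p{\left(2,-2 \right)} s{\left(2,4 \right)} c = 1 \left(5 + 2 \cdot 4\right) \left(-1\right) = 1 \left(5 + 8\right) \left(-1\right) = 1 \cdot 13 \left(-1\right) = 13 \left(-1\right) = -13$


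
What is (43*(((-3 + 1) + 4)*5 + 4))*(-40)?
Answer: -24080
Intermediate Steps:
(43*(((-3 + 1) + 4)*5 + 4))*(-40) = (43*((-2 + 4)*5 + 4))*(-40) = (43*(2*5 + 4))*(-40) = (43*(10 + 4))*(-40) = (43*14)*(-40) = 602*(-40) = -24080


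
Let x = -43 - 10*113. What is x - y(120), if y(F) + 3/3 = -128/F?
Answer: -17564/15 ≈ -1170.9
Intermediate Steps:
y(F) = -1 - 128/F
x = -1173 (x = -43 - 1130 = -1173)
x - y(120) = -1173 - (-128 - 1*120)/120 = -1173 - (-128 - 120)/120 = -1173 - (-248)/120 = -1173 - 1*(-31/15) = -1173 + 31/15 = -17564/15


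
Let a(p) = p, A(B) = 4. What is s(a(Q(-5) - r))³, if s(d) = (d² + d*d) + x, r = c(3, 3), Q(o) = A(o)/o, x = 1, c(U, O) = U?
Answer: 416832723/15625 ≈ 26677.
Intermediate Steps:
Q(o) = 4/o
r = 3
s(d) = 1 + 2*d² (s(d) = (d² + d*d) + 1 = (d² + d²) + 1 = 2*d² + 1 = 1 + 2*d²)
s(a(Q(-5) - r))³ = (1 + 2*(4/(-5) - 1*3)²)³ = (1 + 2*(4*(-⅕) - 3)²)³ = (1 + 2*(-⅘ - 3)²)³ = (1 + 2*(-19/5)²)³ = (1 + 2*(361/25))³ = (1 + 722/25)³ = (747/25)³ = 416832723/15625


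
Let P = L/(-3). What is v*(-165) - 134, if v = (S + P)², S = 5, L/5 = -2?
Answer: -34777/3 ≈ -11592.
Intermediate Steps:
L = -10 (L = 5*(-2) = -10)
P = 10/3 (P = -10/(-3) = -10*(-⅓) = 10/3 ≈ 3.3333)
v = 625/9 (v = (5 + 10/3)² = (25/3)² = 625/9 ≈ 69.444)
v*(-165) - 134 = (625/9)*(-165) - 134 = -34375/3 - 134 = -34777/3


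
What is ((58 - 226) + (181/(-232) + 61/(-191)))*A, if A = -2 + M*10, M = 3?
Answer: -52451973/11078 ≈ -4734.8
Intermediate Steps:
A = 28 (A = -2 + 3*10 = -2 + 30 = 28)
((58 - 226) + (181/(-232) + 61/(-191)))*A = ((58 - 226) + (181/(-232) + 61/(-191)))*28 = (-168 + (181*(-1/232) + 61*(-1/191)))*28 = (-168 + (-181/232 - 61/191))*28 = (-168 - 48723/44312)*28 = -7493139/44312*28 = -52451973/11078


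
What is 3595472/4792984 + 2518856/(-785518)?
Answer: -578033033238/235310950357 ≈ -2.4565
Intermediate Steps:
3595472/4792984 + 2518856/(-785518) = 3595472*(1/4792984) + 2518856*(-1/785518) = 449434/599123 - 1259428/392759 = -578033033238/235310950357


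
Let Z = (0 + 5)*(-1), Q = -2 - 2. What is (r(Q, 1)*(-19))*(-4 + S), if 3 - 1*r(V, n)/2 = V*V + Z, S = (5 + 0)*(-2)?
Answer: -4256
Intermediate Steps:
Q = -4
S = -10 (S = 5*(-2) = -10)
Z = -5 (Z = 5*(-1) = -5)
r(V, n) = 16 - 2*V² (r(V, n) = 6 - 2*(V*V - 5) = 6 - 2*(V² - 5) = 6 - 2*(-5 + V²) = 6 + (10 - 2*V²) = 16 - 2*V²)
(r(Q, 1)*(-19))*(-4 + S) = ((16 - 2*(-4)²)*(-19))*(-4 - 10) = ((16 - 2*16)*(-19))*(-14) = ((16 - 32)*(-19))*(-14) = -16*(-19)*(-14) = 304*(-14) = -4256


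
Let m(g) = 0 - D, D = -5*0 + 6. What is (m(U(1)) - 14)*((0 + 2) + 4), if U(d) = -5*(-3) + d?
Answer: -120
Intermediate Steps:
D = 6 (D = 0 + 6 = 6)
U(d) = 15 + d
m(g) = -6 (m(g) = 0 - 1*6 = 0 - 6 = -6)
(m(U(1)) - 14)*((0 + 2) + 4) = (-6 - 14)*((0 + 2) + 4) = -20*(2 + 4) = -20*6 = -120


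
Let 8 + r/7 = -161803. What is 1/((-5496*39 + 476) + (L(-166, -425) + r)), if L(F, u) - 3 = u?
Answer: -1/1346967 ≈ -7.4241e-7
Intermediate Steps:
r = -1132677 (r = -56 + 7*(-161803) = -56 - 1132621 = -1132677)
L(F, u) = 3 + u
1/((-5496*39 + 476) + (L(-166, -425) + r)) = 1/((-5496*39 + 476) + ((3 - 425) - 1132677)) = 1/((-458*468 + 476) + (-422 - 1132677)) = 1/((-214344 + 476) - 1133099) = 1/(-213868 - 1133099) = 1/(-1346967) = -1/1346967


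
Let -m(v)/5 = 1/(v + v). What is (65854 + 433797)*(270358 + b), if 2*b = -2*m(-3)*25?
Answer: 810445413973/6 ≈ 1.3507e+11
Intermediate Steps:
m(v) = -5/(2*v) (m(v) = -5/(v + v) = -5*1/(2*v) = -5/(2*v))
b = -125/6 (b = (-(-5)/(-3)*25)/2 = (-(-5)*(-1)/3*25)/2 = (-2*⅚*25)/2 = (-5/3*25)/2 = (½)*(-125/3) = -125/6 ≈ -20.833)
(65854 + 433797)*(270358 + b) = (65854 + 433797)*(270358 - 125/6) = 499651*(1622023/6) = 810445413973/6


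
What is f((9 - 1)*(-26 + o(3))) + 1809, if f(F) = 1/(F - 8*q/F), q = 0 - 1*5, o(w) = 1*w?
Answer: 7664710/4237 ≈ 1809.0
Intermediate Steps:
o(w) = w
q = -5 (q = 0 - 5 = -5)
f(F) = 1/(F + 40/F) (f(F) = 1/(F - (-40)/F) = 1/(F + 40/F))
f((9 - 1)*(-26 + o(3))) + 1809 = ((9 - 1)*(-26 + 3))/(40 + ((9 - 1)*(-26 + 3))²) + 1809 = (8*(-23))/(40 + (8*(-23))²) + 1809 = -184/(40 + (-184)²) + 1809 = -184/(40 + 33856) + 1809 = -184/33896 + 1809 = -184*1/33896 + 1809 = -23/4237 + 1809 = 7664710/4237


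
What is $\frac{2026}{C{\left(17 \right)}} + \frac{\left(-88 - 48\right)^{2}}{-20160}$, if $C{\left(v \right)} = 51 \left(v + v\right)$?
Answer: $\frac{22844}{91035} \approx 0.25094$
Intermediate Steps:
$C{\left(v \right)} = 102 v$ ($C{\left(v \right)} = 51 \cdot 2 v = 102 v$)
$\frac{2026}{C{\left(17 \right)}} + \frac{\left(-88 - 48\right)^{2}}{-20160} = \frac{2026}{102 \cdot 17} + \frac{\left(-88 - 48\right)^{2}}{-20160} = \frac{2026}{1734} + \left(-136\right)^{2} \left(- \frac{1}{20160}\right) = 2026 \cdot \frac{1}{1734} + 18496 \left(- \frac{1}{20160}\right) = \frac{1013}{867} - \frac{289}{315} = \frac{22844}{91035}$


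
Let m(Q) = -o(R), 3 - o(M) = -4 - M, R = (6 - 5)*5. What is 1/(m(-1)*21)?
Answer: -1/252 ≈ -0.0039683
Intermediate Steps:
R = 5 (R = 1*5 = 5)
o(M) = 7 + M (o(M) = 3 - (-4 - M) = 3 + (4 + M) = 7 + M)
m(Q) = -12 (m(Q) = -(7 + 5) = -1*12 = -12)
1/(m(-1)*21) = 1/(-12*21) = 1/(-252) = -1/252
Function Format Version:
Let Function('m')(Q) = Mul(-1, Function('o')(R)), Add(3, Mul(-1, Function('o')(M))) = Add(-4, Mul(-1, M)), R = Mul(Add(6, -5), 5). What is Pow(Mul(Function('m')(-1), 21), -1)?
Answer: Rational(-1, 252) ≈ -0.0039683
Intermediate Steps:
R = 5 (R = Mul(1, 5) = 5)
Function('o')(M) = Add(7, M) (Function('o')(M) = Add(3, Mul(-1, Add(-4, Mul(-1, M)))) = Add(3, Add(4, M)) = Add(7, M))
Function('m')(Q) = -12 (Function('m')(Q) = Mul(-1, Add(7, 5)) = Mul(-1, 12) = -12)
Pow(Mul(Function('m')(-1), 21), -1) = Pow(Mul(-12, 21), -1) = Pow(-252, -1) = Rational(-1, 252)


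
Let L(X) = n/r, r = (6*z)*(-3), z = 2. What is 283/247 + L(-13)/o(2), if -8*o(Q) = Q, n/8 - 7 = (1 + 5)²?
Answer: 87515/2223 ≈ 39.368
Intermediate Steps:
r = -36 (r = (6*2)*(-3) = 12*(-3) = -36)
n = 344 (n = 56 + 8*(1 + 5)² = 56 + 8*6² = 56 + 8*36 = 56 + 288 = 344)
o(Q) = -Q/8
L(X) = -86/9 (L(X) = 344/(-36) = 344*(-1/36) = -86/9)
283/247 + L(-13)/o(2) = 283/247 - 86/(9*((-⅛*2))) = 283*(1/247) - 86/(9*(-¼)) = 283/247 - 86/9*(-4) = 283/247 + 344/9 = 87515/2223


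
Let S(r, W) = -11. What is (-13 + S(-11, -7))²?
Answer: 576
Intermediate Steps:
(-13 + S(-11, -7))² = (-13 - 11)² = (-24)² = 576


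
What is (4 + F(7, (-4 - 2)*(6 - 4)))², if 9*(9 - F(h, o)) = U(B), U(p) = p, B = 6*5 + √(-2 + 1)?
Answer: (87 - I)²/81 ≈ 93.432 - 2.1481*I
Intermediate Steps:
B = 30 + I (B = 30 + √(-1) = 30 + I ≈ 30.0 + 1.0*I)
F(h, o) = 17/3 - I/9 (F(h, o) = 9 - (30 + I)/9 = 9 + (-10/3 - I/9) = 17/3 - I/9)
(4 + F(7, (-4 - 2)*(6 - 4)))² = (4 + (17/3 - I/9))² = (29/3 - I/9)²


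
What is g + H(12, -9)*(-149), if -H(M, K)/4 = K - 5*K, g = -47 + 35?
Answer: 21444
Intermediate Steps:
g = -12
H(M, K) = 16*K (H(M, K) = -4*(K - 5*K) = -(-16)*K = 16*K)
g + H(12, -9)*(-149) = -12 + (16*(-9))*(-149) = -12 - 144*(-149) = -12 + 21456 = 21444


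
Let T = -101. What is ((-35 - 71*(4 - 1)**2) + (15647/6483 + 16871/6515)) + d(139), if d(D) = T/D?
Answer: -3931884832493/5870907555 ≈ -669.72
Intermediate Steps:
d(D) = -101/D
((-35 - 71*(4 - 1)**2) + (15647/6483 + 16871/6515)) + d(139) = ((-35 - 71*(4 - 1)**2) + (15647/6483 + 16871/6515)) - 101/139 = ((-35 - 71*3**2) + (15647*(1/6483) + 16871*(1/6515))) - 101*1/139 = ((-35 - 71*9) + (15647/6483 + 16871/6515)) - 101/139 = ((-35 - 639) + 211314898/42236745) - 101/139 = (-674 + 211314898/42236745) - 101/139 = -28256251232/42236745 - 101/139 = -3931884832493/5870907555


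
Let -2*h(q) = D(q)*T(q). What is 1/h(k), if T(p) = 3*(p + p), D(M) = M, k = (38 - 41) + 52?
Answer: -1/7203 ≈ -0.00013883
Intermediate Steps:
k = 49 (k = -3 + 52 = 49)
T(p) = 6*p (T(p) = 3*(2*p) = 6*p)
h(q) = -3*q² (h(q) = -q*6*q/2 = -3*q²)
1/h(k) = 1/(-3*49²) = 1/(-3*2401) = 1/(-7203) = -1/7203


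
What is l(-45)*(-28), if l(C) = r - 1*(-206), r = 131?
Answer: -9436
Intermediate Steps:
l(C) = 337 (l(C) = 131 - 1*(-206) = 131 + 206 = 337)
l(-45)*(-28) = 337*(-28) = -9436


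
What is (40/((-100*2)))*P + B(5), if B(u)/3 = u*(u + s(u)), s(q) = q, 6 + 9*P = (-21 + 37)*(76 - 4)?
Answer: 1868/15 ≈ 124.53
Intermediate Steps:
P = 382/3 (P = -⅔ + ((-21 + 37)*(76 - 4))/9 = -⅔ + (16*72)/9 = -⅔ + (⅑)*1152 = -⅔ + 128 = 382/3 ≈ 127.33)
B(u) = 6*u² (B(u) = 3*(u*(u + u)) = 3*(u*(2*u)) = 3*(2*u²) = 6*u²)
(40/((-100*2)))*P + B(5) = (40/((-100*2)))*(382/3) + 6*5² = (40/(-200))*(382/3) + 6*25 = (40*(-1/200))*(382/3) + 150 = -⅕*382/3 + 150 = -382/15 + 150 = 1868/15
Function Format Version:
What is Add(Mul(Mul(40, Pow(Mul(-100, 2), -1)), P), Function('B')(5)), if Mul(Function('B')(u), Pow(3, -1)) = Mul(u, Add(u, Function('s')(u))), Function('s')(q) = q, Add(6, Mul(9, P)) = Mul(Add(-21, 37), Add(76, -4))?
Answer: Rational(1868, 15) ≈ 124.53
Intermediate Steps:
P = Rational(382, 3) (P = Add(Rational(-2, 3), Mul(Rational(1, 9), Mul(Add(-21, 37), Add(76, -4)))) = Add(Rational(-2, 3), Mul(Rational(1, 9), Mul(16, 72))) = Add(Rational(-2, 3), Mul(Rational(1, 9), 1152)) = Add(Rational(-2, 3), 128) = Rational(382, 3) ≈ 127.33)
Function('B')(u) = Mul(6, Pow(u, 2)) (Function('B')(u) = Mul(3, Mul(u, Add(u, u))) = Mul(3, Mul(u, Mul(2, u))) = Mul(3, Mul(2, Pow(u, 2))) = Mul(6, Pow(u, 2)))
Add(Mul(Mul(40, Pow(Mul(-100, 2), -1)), P), Function('B')(5)) = Add(Mul(Mul(40, Pow(Mul(-100, 2), -1)), Rational(382, 3)), Mul(6, Pow(5, 2))) = Add(Mul(Mul(40, Pow(-200, -1)), Rational(382, 3)), Mul(6, 25)) = Add(Mul(Mul(40, Rational(-1, 200)), Rational(382, 3)), 150) = Add(Mul(Rational(-1, 5), Rational(382, 3)), 150) = Add(Rational(-382, 15), 150) = Rational(1868, 15)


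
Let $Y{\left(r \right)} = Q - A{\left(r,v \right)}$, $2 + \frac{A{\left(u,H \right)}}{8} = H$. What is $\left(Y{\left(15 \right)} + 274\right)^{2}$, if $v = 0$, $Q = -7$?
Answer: $80089$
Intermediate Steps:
$A{\left(u,H \right)} = -16 + 8 H$
$Y{\left(r \right)} = 9$ ($Y{\left(r \right)} = -7 - \left(-16 + 8 \cdot 0\right) = -7 - \left(-16 + 0\right) = -7 - -16 = -7 + 16 = 9$)
$\left(Y{\left(15 \right)} + 274\right)^{2} = \left(9 + 274\right)^{2} = 283^{2} = 80089$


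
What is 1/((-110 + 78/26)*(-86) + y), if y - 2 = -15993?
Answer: -1/6789 ≈ -0.00014730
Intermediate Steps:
y = -15991 (y = 2 - 15993 = -15991)
1/((-110 + 78/26)*(-86) + y) = 1/((-110 + 78/26)*(-86) - 15991) = 1/((-110 + 78*(1/26))*(-86) - 15991) = 1/((-110 + 3)*(-86) - 15991) = 1/(-107*(-86) - 15991) = 1/(9202 - 15991) = 1/(-6789) = -1/6789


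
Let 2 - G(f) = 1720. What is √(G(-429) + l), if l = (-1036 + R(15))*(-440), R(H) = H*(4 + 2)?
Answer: 3*√46058 ≈ 643.83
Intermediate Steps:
G(f) = -1718 (G(f) = 2 - 1*1720 = 2 - 1720 = -1718)
R(H) = 6*H (R(H) = H*6 = 6*H)
l = 416240 (l = (-1036 + 6*15)*(-440) = (-1036 + 90)*(-440) = -946*(-440) = 416240)
√(G(-429) + l) = √(-1718 + 416240) = √414522 = 3*√46058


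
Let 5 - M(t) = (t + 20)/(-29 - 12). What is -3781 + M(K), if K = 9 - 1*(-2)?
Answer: -154785/41 ≈ -3775.2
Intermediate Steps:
K = 11 (K = 9 + 2 = 11)
M(t) = 225/41 + t/41 (M(t) = 5 - (t + 20)/(-29 - 12) = 5 - (20 + t)/(-41) = 5 - (20 + t)*(-1)/41 = 5 - (-20/41 - t/41) = 5 + (20/41 + t/41) = 225/41 + t/41)
-3781 + M(K) = -3781 + (225/41 + (1/41)*11) = -3781 + (225/41 + 11/41) = -3781 + 236/41 = -154785/41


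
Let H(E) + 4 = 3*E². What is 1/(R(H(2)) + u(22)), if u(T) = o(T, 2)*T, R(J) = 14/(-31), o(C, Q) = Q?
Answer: 31/1350 ≈ 0.022963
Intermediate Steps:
H(E) = -4 + 3*E²
R(J) = -14/31 (R(J) = 14*(-1/31) = -14/31)
u(T) = 2*T
1/(R(H(2)) + u(22)) = 1/(-14/31 + 2*22) = 1/(-14/31 + 44) = 1/(1350/31) = 31/1350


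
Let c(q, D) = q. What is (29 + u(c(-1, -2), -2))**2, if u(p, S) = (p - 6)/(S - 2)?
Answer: 15129/16 ≈ 945.56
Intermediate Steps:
u(p, S) = (-6 + p)/(-2 + S)
(29 + u(c(-1, -2), -2))**2 = (29 + (-6 - 1)/(-2 - 2))**2 = (29 - 7/(-4))**2 = (29 - 1/4*(-7))**2 = (29 + 7/4)**2 = (123/4)**2 = 15129/16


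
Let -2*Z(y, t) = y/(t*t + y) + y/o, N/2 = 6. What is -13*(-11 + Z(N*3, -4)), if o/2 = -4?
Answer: 473/4 ≈ 118.25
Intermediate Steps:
N = 12 (N = 2*6 = 12)
o = -8 (o = 2*(-4) = -8)
Z(y, t) = y/16 - y/(2*(y + t**2)) (Z(y, t) = -(y/(t*t + y) + y/(-8))/2 = -(y/(t**2 + y) + y*(-1/8))/2 = -(y/(y + t**2) - y/8)/2 = -(-y/8 + y/(y + t**2))/2 = y/16 - y/(2*(y + t**2)))
-13*(-11 + Z(N*3, -4)) = -13*(-11 + (12*3)*(-8 + 12*3 + (-4)**2)/(16*(12*3 + (-4)**2))) = -13*(-11 + (1/16)*36*(-8 + 36 + 16)/(36 + 16)) = -13*(-11 + (1/16)*36*44/52) = -13*(-11 + (1/16)*36*(1/52)*44) = -13*(-11 + 99/52) = -13*(-473/52) = 473/4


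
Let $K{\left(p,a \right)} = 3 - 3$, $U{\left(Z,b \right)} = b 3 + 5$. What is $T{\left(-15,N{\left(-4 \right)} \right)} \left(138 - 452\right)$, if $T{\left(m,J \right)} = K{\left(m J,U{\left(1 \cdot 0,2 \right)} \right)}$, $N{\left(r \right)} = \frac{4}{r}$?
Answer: $0$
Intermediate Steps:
$U{\left(Z,b \right)} = 5 + 3 b$ ($U{\left(Z,b \right)} = 3 b + 5 = 5 + 3 b$)
$K{\left(p,a \right)} = 0$ ($K{\left(p,a \right)} = 3 - 3 = 0$)
$T{\left(m,J \right)} = 0$
$T{\left(-15,N{\left(-4 \right)} \right)} \left(138 - 452\right) = 0 \left(138 - 452\right) = 0 \left(-314\right) = 0$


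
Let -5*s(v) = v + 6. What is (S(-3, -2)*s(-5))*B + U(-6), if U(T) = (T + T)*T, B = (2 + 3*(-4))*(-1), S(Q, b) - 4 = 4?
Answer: 56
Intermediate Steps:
s(v) = -6/5 - v/5 (s(v) = -(v + 6)/5 = -(6 + v)/5 = -6/5 - v/5)
S(Q, b) = 8 (S(Q, b) = 4 + 4 = 8)
B = 10 (B = (2 - 12)*(-1) = -10*(-1) = 10)
U(T) = 2*T**2 (U(T) = (2*T)*T = 2*T**2)
(S(-3, -2)*s(-5))*B + U(-6) = (8*(-6/5 - 1/5*(-5)))*10 + 2*(-6)**2 = (8*(-6/5 + 1))*10 + 2*36 = (8*(-1/5))*10 + 72 = -8/5*10 + 72 = -16 + 72 = 56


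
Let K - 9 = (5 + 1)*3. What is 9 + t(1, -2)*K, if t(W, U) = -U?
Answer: 63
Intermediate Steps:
K = 27 (K = 9 + (5 + 1)*3 = 9 + 6*3 = 9 + 18 = 27)
9 + t(1, -2)*K = 9 - 1*(-2)*27 = 9 + 2*27 = 9 + 54 = 63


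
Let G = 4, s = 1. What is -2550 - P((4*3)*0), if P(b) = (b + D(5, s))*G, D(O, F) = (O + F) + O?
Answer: -2594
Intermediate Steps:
D(O, F) = F + 2*O (D(O, F) = (F + O) + O = F + 2*O)
P(b) = 44 + 4*b (P(b) = (b + (1 + 2*5))*4 = (b + (1 + 10))*4 = (b + 11)*4 = (11 + b)*4 = 44 + 4*b)
-2550 - P((4*3)*0) = -2550 - (44 + 4*((4*3)*0)) = -2550 - (44 + 4*(12*0)) = -2550 - (44 + 4*0) = -2550 - (44 + 0) = -2550 - 1*44 = -2550 - 44 = -2594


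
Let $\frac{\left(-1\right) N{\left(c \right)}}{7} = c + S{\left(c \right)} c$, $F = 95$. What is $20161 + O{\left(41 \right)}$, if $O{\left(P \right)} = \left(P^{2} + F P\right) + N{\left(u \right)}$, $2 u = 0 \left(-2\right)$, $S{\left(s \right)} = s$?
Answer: $25737$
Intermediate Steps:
$u = 0$ ($u = \frac{0 \left(-2\right)}{2} = \frac{1}{2} \cdot 0 = 0$)
$N{\left(c \right)} = - 7 c - 7 c^{2}$ ($N{\left(c \right)} = - 7 \left(c + c c\right) = - 7 \left(c + c^{2}\right) = - 7 c - 7 c^{2}$)
$O{\left(P \right)} = P^{2} + 95 P$ ($O{\left(P \right)} = \left(P^{2} + 95 P\right) - 0 \left(1 + 0\right) = \left(P^{2} + 95 P\right) - 0 \cdot 1 = \left(P^{2} + 95 P\right) + 0 = P^{2} + 95 P$)
$20161 + O{\left(41 \right)} = 20161 + 41 \left(95 + 41\right) = 20161 + 41 \cdot 136 = 20161 + 5576 = 25737$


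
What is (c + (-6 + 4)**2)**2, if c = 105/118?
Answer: 332929/13924 ≈ 23.910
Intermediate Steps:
c = 105/118 (c = 105*(1/118) = 105/118 ≈ 0.88983)
(c + (-6 + 4)**2)**2 = (105/118 + (-6 + 4)**2)**2 = (105/118 + (-2)**2)**2 = (105/118 + 4)**2 = (577/118)**2 = 332929/13924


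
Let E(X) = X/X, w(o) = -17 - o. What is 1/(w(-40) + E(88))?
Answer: 1/24 ≈ 0.041667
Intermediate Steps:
E(X) = 1
1/(w(-40) + E(88)) = 1/((-17 - 1*(-40)) + 1) = 1/((-17 + 40) + 1) = 1/(23 + 1) = 1/24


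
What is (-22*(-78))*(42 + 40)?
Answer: 140712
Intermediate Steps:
(-22*(-78))*(42 + 40) = 1716*82 = 140712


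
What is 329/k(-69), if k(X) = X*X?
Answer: 329/4761 ≈ 0.069103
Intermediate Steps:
k(X) = X²
329/k(-69) = 329/((-69)²) = 329/4761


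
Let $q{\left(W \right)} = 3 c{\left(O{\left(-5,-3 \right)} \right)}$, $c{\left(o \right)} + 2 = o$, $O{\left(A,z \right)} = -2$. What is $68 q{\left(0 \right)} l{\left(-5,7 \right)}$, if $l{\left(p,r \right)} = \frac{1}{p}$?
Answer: $\frac{816}{5} \approx 163.2$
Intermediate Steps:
$c{\left(o \right)} = -2 + o$
$q{\left(W \right)} = -12$ ($q{\left(W \right)} = 3 \left(-2 - 2\right) = 3 \left(-4\right) = -12$)
$68 q{\left(0 \right)} l{\left(-5,7 \right)} = \frac{68 \left(-12\right)}{-5} = \left(-816\right) \left(- \frac{1}{5}\right) = \frac{816}{5}$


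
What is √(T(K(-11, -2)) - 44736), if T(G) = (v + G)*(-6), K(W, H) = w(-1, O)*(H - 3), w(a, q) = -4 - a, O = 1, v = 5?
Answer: 6*I*√1246 ≈ 211.79*I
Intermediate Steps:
K(W, H) = 9 - 3*H (K(W, H) = (-4 - 1*(-1))*(H - 3) = (-4 + 1)*(-3 + H) = -3*(-3 + H) = 9 - 3*H)
T(G) = -30 - 6*G (T(G) = (5 + G)*(-6) = -30 - 6*G)
√(T(K(-11, -2)) - 44736) = √((-30 - 6*(9 - 3*(-2))) - 44736) = √((-30 - 6*(9 + 6)) - 44736) = √((-30 - 6*15) - 44736) = √((-30 - 90) - 44736) = √(-120 - 44736) = √(-44856) = 6*I*√1246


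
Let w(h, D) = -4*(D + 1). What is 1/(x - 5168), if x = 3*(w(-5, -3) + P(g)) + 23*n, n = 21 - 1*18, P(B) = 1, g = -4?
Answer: -1/5072 ≈ -0.00019716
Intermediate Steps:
w(h, D) = -4 - 4*D (w(h, D) = -4*(1 + D) = -4 - 4*D)
n = 3 (n = 21 - 18 = 3)
x = 96 (x = 3*((-4 - 4*(-3)) + 1) + 23*3 = 3*((-4 + 12) + 1) + 69 = 3*(8 + 1) + 69 = 3*9 + 69 = 27 + 69 = 96)
1/(x - 5168) = 1/(96 - 5168) = 1/(-5072) = -1/5072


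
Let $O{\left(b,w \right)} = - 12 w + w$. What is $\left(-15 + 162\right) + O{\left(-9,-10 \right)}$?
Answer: $257$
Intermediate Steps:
$O{\left(b,w \right)} = - 11 w$
$\left(-15 + 162\right) + O{\left(-9,-10 \right)} = \left(-15 + 162\right) - -110 = 147 + 110 = 257$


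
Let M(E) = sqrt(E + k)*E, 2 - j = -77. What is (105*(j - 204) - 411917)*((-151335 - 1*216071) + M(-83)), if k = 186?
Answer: 156162981052 + 35278486*sqrt(103) ≈ 1.5652e+11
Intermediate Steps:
j = 79 (j = 2 - 1*(-77) = 2 + 77 = 79)
M(E) = E*sqrt(186 + E) (M(E) = sqrt(E + 186)*E = sqrt(186 + E)*E = E*sqrt(186 + E))
(105*(j - 204) - 411917)*((-151335 - 1*216071) + M(-83)) = (105*(79 - 204) - 411917)*((-151335 - 1*216071) - 83*sqrt(186 - 83)) = (105*(-125) - 411917)*((-151335 - 216071) - 83*sqrt(103)) = (-13125 - 411917)*(-367406 - 83*sqrt(103)) = -425042*(-367406 - 83*sqrt(103)) = 156162981052 + 35278486*sqrt(103)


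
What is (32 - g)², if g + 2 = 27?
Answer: 49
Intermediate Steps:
g = 25 (g = -2 + 27 = 25)
(32 - g)² = (32 - 1*25)² = (32 - 25)² = 7² = 49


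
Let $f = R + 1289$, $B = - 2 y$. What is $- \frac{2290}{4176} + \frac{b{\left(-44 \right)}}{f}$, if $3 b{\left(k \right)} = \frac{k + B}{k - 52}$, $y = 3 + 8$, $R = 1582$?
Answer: $- \frac{6869}{12528} \approx -0.54829$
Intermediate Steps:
$y = 11$
$B = -22$ ($B = \left(-2\right) 11 = -22$)
$b{\left(k \right)} = \frac{-22 + k}{3 \left(-52 + k\right)}$ ($b{\left(k \right)} = \frac{\left(k - 22\right) \frac{1}{k - 52}}{3} = \frac{\left(-22 + k\right) \frac{1}{-52 + k}}{3} = \frac{\frac{1}{-52 + k} \left(-22 + k\right)}{3} = \frac{-22 + k}{3 \left(-52 + k\right)}$)
$f = 2871$ ($f = 1582 + 1289 = 2871$)
$- \frac{2290}{4176} + \frac{b{\left(-44 \right)}}{f} = - \frac{2290}{4176} + \frac{\frac{1}{3} \frac{1}{-52 - 44} \left(-22 - 44\right)}{2871} = \left(-2290\right) \frac{1}{4176} + \frac{1}{3} \frac{1}{-96} \left(-66\right) \frac{1}{2871} = - \frac{1145}{2088} + \frac{1}{3} \left(- \frac{1}{96}\right) \left(-66\right) \frac{1}{2871} = - \frac{1145}{2088} + \frac{11}{48} \cdot \frac{1}{2871} = - \frac{1145}{2088} + \frac{1}{12528} = - \frac{6869}{12528}$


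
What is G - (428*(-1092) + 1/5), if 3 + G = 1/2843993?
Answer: 6646024857957/14219965 ≈ 4.6737e+5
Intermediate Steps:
G = -8531978/2843993 (G = -3 + 1/2843993 = -8531978/2843993 ≈ -3.0000)
G - (428*(-1092) + 1/5) = -8531978/2843993 - (428*(-1092) + 1/5) = -8531978/2843993 - (-467376 + ⅕) = -8531978/2843993 - 1*(-2336879/5) = -8531978/2843993 + 2336879/5 = 6646024857957/14219965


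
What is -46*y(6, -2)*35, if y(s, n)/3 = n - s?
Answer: 38640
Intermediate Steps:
y(s, n) = -3*s + 3*n (y(s, n) = 3*(n - s) = -3*s + 3*n)
-46*y(6, -2)*35 = -46*(-3*6 + 3*(-2))*35 = -46*(-18 - 6)*35 = -46*(-24)*35 = 1104*35 = 38640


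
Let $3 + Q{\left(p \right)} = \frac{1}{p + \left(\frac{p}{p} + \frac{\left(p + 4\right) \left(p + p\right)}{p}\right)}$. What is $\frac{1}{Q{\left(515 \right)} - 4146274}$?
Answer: $- \frac{1554}{6443314457} \approx -2.4118 \cdot 10^{-7}$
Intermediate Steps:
$Q{\left(p \right)} = -3 + \frac{1}{9 + 3 p}$ ($Q{\left(p \right)} = -3 + \frac{1}{p + \left(\frac{p}{p} + \frac{\left(p + 4\right) \left(p + p\right)}{p}\right)} = -3 + \frac{1}{p + \left(1 + \frac{\left(4 + p\right) 2 p}{p}\right)} = -3 + \frac{1}{p + \left(1 + \frac{2 p \left(4 + p\right)}{p}\right)} = -3 + \frac{1}{p + \left(1 + \left(8 + 2 p\right)\right)} = -3 + \frac{1}{p + \left(9 + 2 p\right)} = -3 + \frac{1}{9 + 3 p}$)
$\frac{1}{Q{\left(515 \right)} - 4146274} = \frac{1}{\frac{-26 - 4635}{3 \left(3 + 515\right)} - 4146274} = \frac{1}{\frac{-26 - 4635}{3 \cdot 518} - 4146274} = \frac{1}{\frac{1}{3} \cdot \frac{1}{518} \left(-4661\right) - 4146274} = \frac{1}{- \frac{4661}{1554} - 4146274} = \frac{1}{- \frac{6443314457}{1554}} = - \frac{1554}{6443314457}$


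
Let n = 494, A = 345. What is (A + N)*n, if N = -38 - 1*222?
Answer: 41990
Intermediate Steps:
N = -260 (N = -38 - 222 = -260)
(A + N)*n = (345 - 260)*494 = 85*494 = 41990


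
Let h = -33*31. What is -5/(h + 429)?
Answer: 5/594 ≈ 0.0084175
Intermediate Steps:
h = -1023
-5/(h + 429) = -5/(-1023 + 429) = -5/(-594) = -5*(-1/594) = 5/594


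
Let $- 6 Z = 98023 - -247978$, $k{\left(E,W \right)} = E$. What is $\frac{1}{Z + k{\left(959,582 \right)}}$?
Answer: $- \frac{6}{340247} \approx -1.7634 \cdot 10^{-5}$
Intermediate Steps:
$Z = - \frac{346001}{6}$ ($Z = - \frac{98023 - -247978}{6} = - \frac{98023 + 247978}{6} = \left(- \frac{1}{6}\right) 346001 = - \frac{346001}{6} \approx -57667.0$)
$\frac{1}{Z + k{\left(959,582 \right)}} = \frac{1}{- \frac{346001}{6} + 959} = \frac{1}{- \frac{340247}{6}} = - \frac{6}{340247}$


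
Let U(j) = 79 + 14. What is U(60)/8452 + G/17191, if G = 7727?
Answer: 66907367/145298332 ≈ 0.46048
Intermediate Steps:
U(j) = 93
U(60)/8452 + G/17191 = 93/8452 + 7727/17191 = 66907367/145298332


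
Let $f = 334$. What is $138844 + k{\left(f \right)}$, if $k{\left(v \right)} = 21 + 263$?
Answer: $139128$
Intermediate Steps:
$k{\left(v \right)} = 284$
$138844 + k{\left(f \right)} = 138844 + 284 = 139128$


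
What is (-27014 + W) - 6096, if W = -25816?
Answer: -58926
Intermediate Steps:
(-27014 + W) - 6096 = (-27014 - 25816) - 6096 = -52830 - 6096 = -58926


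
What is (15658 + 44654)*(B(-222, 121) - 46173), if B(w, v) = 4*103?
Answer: -2759937432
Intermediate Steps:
B(w, v) = 412
(15658 + 44654)*(B(-222, 121) - 46173) = (15658 + 44654)*(412 - 46173) = 60312*(-45761) = -2759937432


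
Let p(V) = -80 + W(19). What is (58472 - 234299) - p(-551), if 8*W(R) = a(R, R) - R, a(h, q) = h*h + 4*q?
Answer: -703197/4 ≈ -1.7580e+5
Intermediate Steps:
a(h, q) = h² + 4*q
W(R) = R²/8 + 3*R/8 (W(R) = ((R² + 4*R) - R)/8 = (R² + 3*R)/8 = R²/8 + 3*R/8)
p(V) = -111/4 (p(V) = -80 + (⅛)*19*(3 + 19) = -80 + (⅛)*19*22 = -80 + 209/4 = -111/4)
(58472 - 234299) - p(-551) = (58472 - 234299) - 1*(-111/4) = -175827 + 111/4 = -703197/4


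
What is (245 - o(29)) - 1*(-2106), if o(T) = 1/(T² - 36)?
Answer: 1892554/805 ≈ 2351.0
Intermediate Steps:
o(T) = 1/(-36 + T²)
(245 - o(29)) - 1*(-2106) = (245 - 1/(-36 + 29²)) - 1*(-2106) = (245 - 1/(-36 + 841)) + 2106 = (245 - 1/805) + 2106 = 197224/805 + 2106 = 1892554/805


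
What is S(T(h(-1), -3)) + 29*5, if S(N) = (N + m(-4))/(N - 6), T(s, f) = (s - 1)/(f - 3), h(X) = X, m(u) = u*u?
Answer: 2416/17 ≈ 142.12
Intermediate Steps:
m(u) = u**2
T(s, f) = (-1 + s)/(-3 + f)
S(N) = (16 + N)/(-6 + N) (S(N) = (N + (-4)**2)/(N - 6) = (N + 16)/(-6 + N) = (16 + N)/(-6 + N))
S(T(h(-1), -3)) + 29*5 = (16 + (-1 - 1)/(-3 - 3))/(-6 + (-1 - 1)/(-3 - 3)) + 29*5 = (16 - 2/(-6))/(-6 - 2/(-6)) + 145 = (16 - 1/6*(-2))/(-6 - 1/6*(-2)) + 145 = (16 + 1/3)/(-6 + 1/3) + 145 = (49/3)/(-17/3) + 145 = -3/17*49/3 + 145 = -49/17 + 145 = 2416/17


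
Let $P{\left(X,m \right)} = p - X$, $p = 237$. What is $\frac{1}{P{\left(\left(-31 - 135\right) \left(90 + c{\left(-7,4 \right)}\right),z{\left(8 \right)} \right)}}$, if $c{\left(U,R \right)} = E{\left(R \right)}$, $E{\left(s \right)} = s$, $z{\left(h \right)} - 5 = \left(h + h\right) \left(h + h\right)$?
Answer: $\frac{1}{15841} \approx 6.3127 \cdot 10^{-5}$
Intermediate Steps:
$z{\left(h \right)} = 5 + 4 h^{2}$ ($z{\left(h \right)} = 5 + \left(h + h\right) \left(h + h\right) = 5 + 2 h 2 h = 5 + 4 h^{2}$)
$c{\left(U,R \right)} = R$
$P{\left(X,m \right)} = 237 - X$
$\frac{1}{P{\left(\left(-31 - 135\right) \left(90 + c{\left(-7,4 \right)}\right),z{\left(8 \right)} \right)}} = \frac{1}{237 - \left(-31 - 135\right) \left(90 + 4\right)} = \frac{1}{237 - \left(-166\right) 94} = \frac{1}{237 - -15604} = \frac{1}{237 + 15604} = \frac{1}{15841}$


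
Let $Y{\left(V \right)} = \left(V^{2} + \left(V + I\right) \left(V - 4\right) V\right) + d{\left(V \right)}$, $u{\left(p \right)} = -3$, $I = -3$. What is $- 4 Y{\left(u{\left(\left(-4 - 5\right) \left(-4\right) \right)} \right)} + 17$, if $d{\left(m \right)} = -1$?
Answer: $489$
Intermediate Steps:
$Y{\left(V \right)} = -1 + V^{2} + V \left(-4 + V\right) \left(-3 + V\right)$ ($Y{\left(V \right)} = \left(V^{2} + \left(V - 3\right) \left(V - 4\right) V\right) - 1 = \left(V^{2} + \left(-3 + V\right) \left(-4 + V\right) V\right) - 1 = \left(V^{2} + \left(-4 + V\right) \left(-3 + V\right) V\right) - 1 = \left(V^{2} + V \left(-4 + V\right) \left(-3 + V\right)\right) - 1 = -1 + V^{2} + V \left(-4 + V\right) \left(-3 + V\right)$)
$- 4 Y{\left(u{\left(\left(-4 - 5\right) \left(-4\right) \right)} \right)} + 17 = - 4 \left(-1 + \left(-3\right)^{3} - 6 \left(-3\right)^{2} + 12 \left(-3\right)\right) + 17 = - 4 \left(-1 - 27 - 54 - 36\right) + 17 = \left(-4\right) \left(-118\right) + 17 = 472 + 17 = 489$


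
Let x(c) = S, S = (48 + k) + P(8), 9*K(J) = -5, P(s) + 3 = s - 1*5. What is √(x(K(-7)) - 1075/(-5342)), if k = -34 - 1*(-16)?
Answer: √861851570/5342 ≈ 5.4956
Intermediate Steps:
P(s) = -8 + s (P(s) = -3 + (s - 1*5) = -3 + (s - 5) = -3 + (-5 + s) = -8 + s)
k = -18 (k = -34 + 16 = -18)
K(J) = -5/9 (K(J) = (⅑)*(-5) = -5/9)
S = 30 (S = (48 - 18) + (-8 + 8) = 30 + 0 = 30)
x(c) = 30
√(x(K(-7)) - 1075/(-5342)) = √(30 - 1075/(-5342)) = √(30 - 1075*(-1/5342)) = √(30 + 1075/5342) = √(161335/5342) = √861851570/5342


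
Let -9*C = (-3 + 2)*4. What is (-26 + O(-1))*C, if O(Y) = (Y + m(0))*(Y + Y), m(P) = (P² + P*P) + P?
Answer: -32/3 ≈ -10.667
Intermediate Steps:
C = 4/9 (C = -(-3 + 2)*4/9 = -(-1)*4/9 = -⅑*(-4) = 4/9 ≈ 0.44444)
m(P) = P + 2*P² (m(P) = (P² + P²) + P = 2*P² + P = P + 2*P²)
O(Y) = 2*Y² (O(Y) = (Y + 0*(1 + 2*0))*(Y + Y) = (Y + 0*(1 + 0))*(2*Y) = (Y + 0*1)*(2*Y) = (Y + 0)*(2*Y) = Y*(2*Y) = 2*Y²)
(-26 + O(-1))*C = (-26 + 2*(-1)²)*(4/9) = (-26 + 2*1)*(4/9) = (-26 + 2)*(4/9) = -24*4/9 = -32/3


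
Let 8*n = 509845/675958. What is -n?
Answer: -509845/5407664 ≈ -0.094282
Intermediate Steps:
n = 509845/5407664 (n = (509845/675958)/8 = (509845*(1/675958))/8 = (⅛)*(509845/675958) = 509845/5407664 ≈ 0.094282)
-n = -1*509845/5407664 = -509845/5407664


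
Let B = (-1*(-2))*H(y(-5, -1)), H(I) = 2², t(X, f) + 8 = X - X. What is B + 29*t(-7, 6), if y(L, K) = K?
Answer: -224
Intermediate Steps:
t(X, f) = -8 (t(X, f) = -8 + (X - X) = -8 + 0 = -8)
H(I) = 4
B = 8 (B = -1*(-2)*4 = 2*4 = 8)
B + 29*t(-7, 6) = 8 + 29*(-8) = 8 - 232 = -224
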